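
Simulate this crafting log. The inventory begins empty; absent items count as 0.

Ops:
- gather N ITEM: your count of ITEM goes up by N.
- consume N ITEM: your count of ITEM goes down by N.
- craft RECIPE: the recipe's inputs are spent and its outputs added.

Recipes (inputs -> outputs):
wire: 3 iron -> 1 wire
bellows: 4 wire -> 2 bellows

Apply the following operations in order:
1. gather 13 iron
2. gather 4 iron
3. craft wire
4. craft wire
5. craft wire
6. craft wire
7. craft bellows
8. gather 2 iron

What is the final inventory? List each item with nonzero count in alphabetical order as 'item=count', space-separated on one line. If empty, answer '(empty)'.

Answer: bellows=2 iron=7

Derivation:
After 1 (gather 13 iron): iron=13
After 2 (gather 4 iron): iron=17
After 3 (craft wire): iron=14 wire=1
After 4 (craft wire): iron=11 wire=2
After 5 (craft wire): iron=8 wire=3
After 6 (craft wire): iron=5 wire=4
After 7 (craft bellows): bellows=2 iron=5
After 8 (gather 2 iron): bellows=2 iron=7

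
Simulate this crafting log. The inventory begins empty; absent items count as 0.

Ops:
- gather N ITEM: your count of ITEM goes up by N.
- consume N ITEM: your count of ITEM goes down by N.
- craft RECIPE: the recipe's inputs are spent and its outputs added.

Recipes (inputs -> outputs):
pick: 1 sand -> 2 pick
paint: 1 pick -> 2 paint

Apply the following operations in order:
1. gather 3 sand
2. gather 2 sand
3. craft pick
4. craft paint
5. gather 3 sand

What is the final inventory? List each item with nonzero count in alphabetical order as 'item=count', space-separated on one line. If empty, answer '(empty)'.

After 1 (gather 3 sand): sand=3
After 2 (gather 2 sand): sand=5
After 3 (craft pick): pick=2 sand=4
After 4 (craft paint): paint=2 pick=1 sand=4
After 5 (gather 3 sand): paint=2 pick=1 sand=7

Answer: paint=2 pick=1 sand=7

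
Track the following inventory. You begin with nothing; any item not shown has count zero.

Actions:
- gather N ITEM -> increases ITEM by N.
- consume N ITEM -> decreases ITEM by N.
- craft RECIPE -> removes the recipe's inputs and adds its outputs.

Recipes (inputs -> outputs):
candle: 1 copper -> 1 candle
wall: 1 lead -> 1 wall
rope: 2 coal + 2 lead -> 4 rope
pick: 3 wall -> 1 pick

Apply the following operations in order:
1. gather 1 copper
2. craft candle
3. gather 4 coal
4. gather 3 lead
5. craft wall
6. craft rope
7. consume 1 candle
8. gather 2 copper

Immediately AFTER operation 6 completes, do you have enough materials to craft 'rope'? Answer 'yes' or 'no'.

Answer: no

Derivation:
After 1 (gather 1 copper): copper=1
After 2 (craft candle): candle=1
After 3 (gather 4 coal): candle=1 coal=4
After 4 (gather 3 lead): candle=1 coal=4 lead=3
After 5 (craft wall): candle=1 coal=4 lead=2 wall=1
After 6 (craft rope): candle=1 coal=2 rope=4 wall=1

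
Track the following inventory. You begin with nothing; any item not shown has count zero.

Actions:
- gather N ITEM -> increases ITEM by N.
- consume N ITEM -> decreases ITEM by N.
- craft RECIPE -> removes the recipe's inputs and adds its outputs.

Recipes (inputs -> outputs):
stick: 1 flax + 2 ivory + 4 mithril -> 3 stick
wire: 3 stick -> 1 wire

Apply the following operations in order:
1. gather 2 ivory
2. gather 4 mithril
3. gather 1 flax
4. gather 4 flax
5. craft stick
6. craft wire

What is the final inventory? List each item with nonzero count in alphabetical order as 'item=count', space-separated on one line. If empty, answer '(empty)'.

After 1 (gather 2 ivory): ivory=2
After 2 (gather 4 mithril): ivory=2 mithril=4
After 3 (gather 1 flax): flax=1 ivory=2 mithril=4
After 4 (gather 4 flax): flax=5 ivory=2 mithril=4
After 5 (craft stick): flax=4 stick=3
After 6 (craft wire): flax=4 wire=1

Answer: flax=4 wire=1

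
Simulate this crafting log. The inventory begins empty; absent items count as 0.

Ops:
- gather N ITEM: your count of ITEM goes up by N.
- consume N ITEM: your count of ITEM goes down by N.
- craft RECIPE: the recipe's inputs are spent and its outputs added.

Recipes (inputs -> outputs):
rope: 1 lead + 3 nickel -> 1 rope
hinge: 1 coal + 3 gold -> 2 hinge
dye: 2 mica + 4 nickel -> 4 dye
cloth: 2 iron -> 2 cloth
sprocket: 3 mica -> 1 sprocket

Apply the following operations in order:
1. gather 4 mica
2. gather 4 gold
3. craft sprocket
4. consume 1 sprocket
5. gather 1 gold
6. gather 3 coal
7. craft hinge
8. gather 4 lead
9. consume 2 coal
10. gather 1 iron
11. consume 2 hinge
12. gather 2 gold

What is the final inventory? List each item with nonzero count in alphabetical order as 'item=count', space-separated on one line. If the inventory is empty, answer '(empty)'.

Answer: gold=4 iron=1 lead=4 mica=1

Derivation:
After 1 (gather 4 mica): mica=4
After 2 (gather 4 gold): gold=4 mica=4
After 3 (craft sprocket): gold=4 mica=1 sprocket=1
After 4 (consume 1 sprocket): gold=4 mica=1
After 5 (gather 1 gold): gold=5 mica=1
After 6 (gather 3 coal): coal=3 gold=5 mica=1
After 7 (craft hinge): coal=2 gold=2 hinge=2 mica=1
After 8 (gather 4 lead): coal=2 gold=2 hinge=2 lead=4 mica=1
After 9 (consume 2 coal): gold=2 hinge=2 lead=4 mica=1
After 10 (gather 1 iron): gold=2 hinge=2 iron=1 lead=4 mica=1
After 11 (consume 2 hinge): gold=2 iron=1 lead=4 mica=1
After 12 (gather 2 gold): gold=4 iron=1 lead=4 mica=1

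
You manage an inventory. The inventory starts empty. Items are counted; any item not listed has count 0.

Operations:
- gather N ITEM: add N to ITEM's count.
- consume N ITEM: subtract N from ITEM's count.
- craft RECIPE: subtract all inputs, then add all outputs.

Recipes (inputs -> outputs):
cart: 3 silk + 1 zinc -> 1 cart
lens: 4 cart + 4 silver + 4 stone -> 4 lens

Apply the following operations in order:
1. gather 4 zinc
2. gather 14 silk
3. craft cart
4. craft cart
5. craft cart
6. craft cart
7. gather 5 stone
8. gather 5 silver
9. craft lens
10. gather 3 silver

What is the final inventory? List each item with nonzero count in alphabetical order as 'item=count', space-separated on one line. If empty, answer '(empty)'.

After 1 (gather 4 zinc): zinc=4
After 2 (gather 14 silk): silk=14 zinc=4
After 3 (craft cart): cart=1 silk=11 zinc=3
After 4 (craft cart): cart=2 silk=8 zinc=2
After 5 (craft cart): cart=3 silk=5 zinc=1
After 6 (craft cart): cart=4 silk=2
After 7 (gather 5 stone): cart=4 silk=2 stone=5
After 8 (gather 5 silver): cart=4 silk=2 silver=5 stone=5
After 9 (craft lens): lens=4 silk=2 silver=1 stone=1
After 10 (gather 3 silver): lens=4 silk=2 silver=4 stone=1

Answer: lens=4 silk=2 silver=4 stone=1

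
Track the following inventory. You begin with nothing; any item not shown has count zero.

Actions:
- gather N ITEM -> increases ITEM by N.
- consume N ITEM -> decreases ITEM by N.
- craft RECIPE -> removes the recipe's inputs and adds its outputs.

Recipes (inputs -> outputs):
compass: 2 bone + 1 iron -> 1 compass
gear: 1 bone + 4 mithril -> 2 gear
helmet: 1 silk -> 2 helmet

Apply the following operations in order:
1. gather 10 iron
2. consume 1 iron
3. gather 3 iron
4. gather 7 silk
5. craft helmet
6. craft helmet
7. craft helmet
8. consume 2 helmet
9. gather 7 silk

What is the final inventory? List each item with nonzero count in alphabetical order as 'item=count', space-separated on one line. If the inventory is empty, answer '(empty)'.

After 1 (gather 10 iron): iron=10
After 2 (consume 1 iron): iron=9
After 3 (gather 3 iron): iron=12
After 4 (gather 7 silk): iron=12 silk=7
After 5 (craft helmet): helmet=2 iron=12 silk=6
After 6 (craft helmet): helmet=4 iron=12 silk=5
After 7 (craft helmet): helmet=6 iron=12 silk=4
After 8 (consume 2 helmet): helmet=4 iron=12 silk=4
After 9 (gather 7 silk): helmet=4 iron=12 silk=11

Answer: helmet=4 iron=12 silk=11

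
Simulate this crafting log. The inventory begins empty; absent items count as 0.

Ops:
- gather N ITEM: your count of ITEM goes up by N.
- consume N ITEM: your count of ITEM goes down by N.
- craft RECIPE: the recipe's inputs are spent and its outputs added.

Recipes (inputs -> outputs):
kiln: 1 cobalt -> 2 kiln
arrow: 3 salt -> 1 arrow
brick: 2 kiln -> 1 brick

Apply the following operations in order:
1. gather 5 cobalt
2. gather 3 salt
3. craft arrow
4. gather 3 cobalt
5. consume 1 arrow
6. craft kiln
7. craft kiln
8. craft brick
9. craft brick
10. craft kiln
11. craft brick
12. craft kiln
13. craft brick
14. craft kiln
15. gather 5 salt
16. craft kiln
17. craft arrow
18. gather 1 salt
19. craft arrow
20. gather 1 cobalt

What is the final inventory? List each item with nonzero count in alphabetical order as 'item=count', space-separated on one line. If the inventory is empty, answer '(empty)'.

Answer: arrow=2 brick=4 cobalt=3 kiln=4

Derivation:
After 1 (gather 5 cobalt): cobalt=5
After 2 (gather 3 salt): cobalt=5 salt=3
After 3 (craft arrow): arrow=1 cobalt=5
After 4 (gather 3 cobalt): arrow=1 cobalt=8
After 5 (consume 1 arrow): cobalt=8
After 6 (craft kiln): cobalt=7 kiln=2
After 7 (craft kiln): cobalt=6 kiln=4
After 8 (craft brick): brick=1 cobalt=6 kiln=2
After 9 (craft brick): brick=2 cobalt=6
After 10 (craft kiln): brick=2 cobalt=5 kiln=2
After 11 (craft brick): brick=3 cobalt=5
After 12 (craft kiln): brick=3 cobalt=4 kiln=2
After 13 (craft brick): brick=4 cobalt=4
After 14 (craft kiln): brick=4 cobalt=3 kiln=2
After 15 (gather 5 salt): brick=4 cobalt=3 kiln=2 salt=5
After 16 (craft kiln): brick=4 cobalt=2 kiln=4 salt=5
After 17 (craft arrow): arrow=1 brick=4 cobalt=2 kiln=4 salt=2
After 18 (gather 1 salt): arrow=1 brick=4 cobalt=2 kiln=4 salt=3
After 19 (craft arrow): arrow=2 brick=4 cobalt=2 kiln=4
After 20 (gather 1 cobalt): arrow=2 brick=4 cobalt=3 kiln=4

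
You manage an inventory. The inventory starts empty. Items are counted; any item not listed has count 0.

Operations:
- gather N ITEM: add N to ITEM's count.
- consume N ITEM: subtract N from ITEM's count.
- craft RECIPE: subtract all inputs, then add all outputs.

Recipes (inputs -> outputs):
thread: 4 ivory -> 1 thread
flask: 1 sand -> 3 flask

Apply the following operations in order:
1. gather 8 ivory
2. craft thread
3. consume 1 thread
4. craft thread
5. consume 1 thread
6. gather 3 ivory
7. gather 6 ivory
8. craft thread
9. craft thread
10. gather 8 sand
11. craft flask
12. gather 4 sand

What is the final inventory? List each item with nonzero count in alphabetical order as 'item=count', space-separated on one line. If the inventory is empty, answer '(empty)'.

Answer: flask=3 ivory=1 sand=11 thread=2

Derivation:
After 1 (gather 8 ivory): ivory=8
After 2 (craft thread): ivory=4 thread=1
After 3 (consume 1 thread): ivory=4
After 4 (craft thread): thread=1
After 5 (consume 1 thread): (empty)
After 6 (gather 3 ivory): ivory=3
After 7 (gather 6 ivory): ivory=9
After 8 (craft thread): ivory=5 thread=1
After 9 (craft thread): ivory=1 thread=2
After 10 (gather 8 sand): ivory=1 sand=8 thread=2
After 11 (craft flask): flask=3 ivory=1 sand=7 thread=2
After 12 (gather 4 sand): flask=3 ivory=1 sand=11 thread=2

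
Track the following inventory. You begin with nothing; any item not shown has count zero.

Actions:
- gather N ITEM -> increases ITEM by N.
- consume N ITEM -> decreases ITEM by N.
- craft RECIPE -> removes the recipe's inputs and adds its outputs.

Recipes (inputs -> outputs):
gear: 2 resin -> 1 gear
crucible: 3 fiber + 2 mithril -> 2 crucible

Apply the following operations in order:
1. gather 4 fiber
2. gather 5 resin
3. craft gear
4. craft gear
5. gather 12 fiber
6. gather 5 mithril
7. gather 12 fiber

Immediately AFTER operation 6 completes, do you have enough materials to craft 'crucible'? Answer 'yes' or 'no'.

After 1 (gather 4 fiber): fiber=4
After 2 (gather 5 resin): fiber=4 resin=5
After 3 (craft gear): fiber=4 gear=1 resin=3
After 4 (craft gear): fiber=4 gear=2 resin=1
After 5 (gather 12 fiber): fiber=16 gear=2 resin=1
After 6 (gather 5 mithril): fiber=16 gear=2 mithril=5 resin=1

Answer: yes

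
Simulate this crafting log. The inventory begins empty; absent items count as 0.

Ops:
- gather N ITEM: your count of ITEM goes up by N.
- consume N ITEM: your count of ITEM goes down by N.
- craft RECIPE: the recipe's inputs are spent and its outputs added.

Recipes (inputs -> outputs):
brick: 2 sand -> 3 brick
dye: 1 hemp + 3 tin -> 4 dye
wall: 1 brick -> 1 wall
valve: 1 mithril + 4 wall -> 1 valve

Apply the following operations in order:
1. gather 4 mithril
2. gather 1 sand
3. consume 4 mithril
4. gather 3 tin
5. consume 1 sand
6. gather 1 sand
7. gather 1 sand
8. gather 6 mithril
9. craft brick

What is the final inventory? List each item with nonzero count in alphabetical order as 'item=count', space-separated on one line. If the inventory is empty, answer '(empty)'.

Answer: brick=3 mithril=6 tin=3

Derivation:
After 1 (gather 4 mithril): mithril=4
After 2 (gather 1 sand): mithril=4 sand=1
After 3 (consume 4 mithril): sand=1
After 4 (gather 3 tin): sand=1 tin=3
After 5 (consume 1 sand): tin=3
After 6 (gather 1 sand): sand=1 tin=3
After 7 (gather 1 sand): sand=2 tin=3
After 8 (gather 6 mithril): mithril=6 sand=2 tin=3
After 9 (craft brick): brick=3 mithril=6 tin=3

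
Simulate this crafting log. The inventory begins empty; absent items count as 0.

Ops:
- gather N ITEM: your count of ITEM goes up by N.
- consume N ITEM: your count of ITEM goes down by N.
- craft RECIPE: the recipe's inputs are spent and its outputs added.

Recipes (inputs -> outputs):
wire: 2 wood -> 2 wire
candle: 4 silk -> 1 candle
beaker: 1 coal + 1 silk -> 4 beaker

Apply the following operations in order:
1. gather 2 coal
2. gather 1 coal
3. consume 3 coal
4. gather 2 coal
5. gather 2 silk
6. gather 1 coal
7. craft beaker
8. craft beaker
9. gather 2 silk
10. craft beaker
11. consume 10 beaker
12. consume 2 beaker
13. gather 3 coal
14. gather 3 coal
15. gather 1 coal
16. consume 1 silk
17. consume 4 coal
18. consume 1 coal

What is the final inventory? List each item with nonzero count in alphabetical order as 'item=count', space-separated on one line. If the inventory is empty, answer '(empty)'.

After 1 (gather 2 coal): coal=2
After 2 (gather 1 coal): coal=3
After 3 (consume 3 coal): (empty)
After 4 (gather 2 coal): coal=2
After 5 (gather 2 silk): coal=2 silk=2
After 6 (gather 1 coal): coal=3 silk=2
After 7 (craft beaker): beaker=4 coal=2 silk=1
After 8 (craft beaker): beaker=8 coal=1
After 9 (gather 2 silk): beaker=8 coal=1 silk=2
After 10 (craft beaker): beaker=12 silk=1
After 11 (consume 10 beaker): beaker=2 silk=1
After 12 (consume 2 beaker): silk=1
After 13 (gather 3 coal): coal=3 silk=1
After 14 (gather 3 coal): coal=6 silk=1
After 15 (gather 1 coal): coal=7 silk=1
After 16 (consume 1 silk): coal=7
After 17 (consume 4 coal): coal=3
After 18 (consume 1 coal): coal=2

Answer: coal=2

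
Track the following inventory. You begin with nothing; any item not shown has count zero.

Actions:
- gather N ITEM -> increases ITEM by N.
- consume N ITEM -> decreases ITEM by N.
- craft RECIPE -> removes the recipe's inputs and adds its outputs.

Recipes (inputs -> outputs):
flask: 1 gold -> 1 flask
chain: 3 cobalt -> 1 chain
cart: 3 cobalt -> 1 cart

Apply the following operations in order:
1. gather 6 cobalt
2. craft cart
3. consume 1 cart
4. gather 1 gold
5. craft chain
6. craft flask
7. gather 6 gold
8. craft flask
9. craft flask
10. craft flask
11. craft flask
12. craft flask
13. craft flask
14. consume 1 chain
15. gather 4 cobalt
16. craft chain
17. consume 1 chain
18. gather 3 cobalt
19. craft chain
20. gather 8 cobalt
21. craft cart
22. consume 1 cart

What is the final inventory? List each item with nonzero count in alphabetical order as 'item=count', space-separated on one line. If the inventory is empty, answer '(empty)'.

After 1 (gather 6 cobalt): cobalt=6
After 2 (craft cart): cart=1 cobalt=3
After 3 (consume 1 cart): cobalt=3
After 4 (gather 1 gold): cobalt=3 gold=1
After 5 (craft chain): chain=1 gold=1
After 6 (craft flask): chain=1 flask=1
After 7 (gather 6 gold): chain=1 flask=1 gold=6
After 8 (craft flask): chain=1 flask=2 gold=5
After 9 (craft flask): chain=1 flask=3 gold=4
After 10 (craft flask): chain=1 flask=4 gold=3
After 11 (craft flask): chain=1 flask=5 gold=2
After 12 (craft flask): chain=1 flask=6 gold=1
After 13 (craft flask): chain=1 flask=7
After 14 (consume 1 chain): flask=7
After 15 (gather 4 cobalt): cobalt=4 flask=7
After 16 (craft chain): chain=1 cobalt=1 flask=7
After 17 (consume 1 chain): cobalt=1 flask=7
After 18 (gather 3 cobalt): cobalt=4 flask=7
After 19 (craft chain): chain=1 cobalt=1 flask=7
After 20 (gather 8 cobalt): chain=1 cobalt=9 flask=7
After 21 (craft cart): cart=1 chain=1 cobalt=6 flask=7
After 22 (consume 1 cart): chain=1 cobalt=6 flask=7

Answer: chain=1 cobalt=6 flask=7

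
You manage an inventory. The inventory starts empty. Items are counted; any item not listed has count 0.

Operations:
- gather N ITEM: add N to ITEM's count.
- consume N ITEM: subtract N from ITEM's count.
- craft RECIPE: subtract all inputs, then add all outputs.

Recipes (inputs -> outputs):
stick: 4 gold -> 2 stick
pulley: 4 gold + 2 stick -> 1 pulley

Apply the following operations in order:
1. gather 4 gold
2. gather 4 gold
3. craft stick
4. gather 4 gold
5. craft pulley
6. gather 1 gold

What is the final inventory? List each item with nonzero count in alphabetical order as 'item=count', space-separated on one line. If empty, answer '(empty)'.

Answer: gold=5 pulley=1

Derivation:
After 1 (gather 4 gold): gold=4
After 2 (gather 4 gold): gold=8
After 3 (craft stick): gold=4 stick=2
After 4 (gather 4 gold): gold=8 stick=2
After 5 (craft pulley): gold=4 pulley=1
After 6 (gather 1 gold): gold=5 pulley=1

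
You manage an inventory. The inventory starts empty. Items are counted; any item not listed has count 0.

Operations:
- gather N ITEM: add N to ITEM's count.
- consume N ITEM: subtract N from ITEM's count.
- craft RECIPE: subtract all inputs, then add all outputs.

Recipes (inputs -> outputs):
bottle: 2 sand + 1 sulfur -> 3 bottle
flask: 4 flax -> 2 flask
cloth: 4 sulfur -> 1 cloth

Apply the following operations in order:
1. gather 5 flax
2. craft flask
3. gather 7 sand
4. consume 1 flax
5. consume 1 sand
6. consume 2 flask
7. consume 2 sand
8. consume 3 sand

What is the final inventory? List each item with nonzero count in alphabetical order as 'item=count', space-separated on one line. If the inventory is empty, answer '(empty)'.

After 1 (gather 5 flax): flax=5
After 2 (craft flask): flask=2 flax=1
After 3 (gather 7 sand): flask=2 flax=1 sand=7
After 4 (consume 1 flax): flask=2 sand=7
After 5 (consume 1 sand): flask=2 sand=6
After 6 (consume 2 flask): sand=6
After 7 (consume 2 sand): sand=4
After 8 (consume 3 sand): sand=1

Answer: sand=1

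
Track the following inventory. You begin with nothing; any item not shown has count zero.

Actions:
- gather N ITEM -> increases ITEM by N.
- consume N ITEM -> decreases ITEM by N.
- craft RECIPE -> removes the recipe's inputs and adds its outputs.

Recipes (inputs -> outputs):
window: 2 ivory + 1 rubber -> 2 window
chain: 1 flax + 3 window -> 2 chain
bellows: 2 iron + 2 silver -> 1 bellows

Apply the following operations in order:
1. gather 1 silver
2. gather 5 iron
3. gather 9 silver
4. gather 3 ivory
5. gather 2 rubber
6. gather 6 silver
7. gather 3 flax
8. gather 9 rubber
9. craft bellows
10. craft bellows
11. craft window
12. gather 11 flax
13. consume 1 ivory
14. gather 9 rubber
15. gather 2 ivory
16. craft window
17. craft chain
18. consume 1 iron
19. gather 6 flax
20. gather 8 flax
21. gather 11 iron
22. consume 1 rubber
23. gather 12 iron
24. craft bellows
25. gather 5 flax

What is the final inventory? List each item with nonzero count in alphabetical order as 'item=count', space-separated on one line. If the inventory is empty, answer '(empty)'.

After 1 (gather 1 silver): silver=1
After 2 (gather 5 iron): iron=5 silver=1
After 3 (gather 9 silver): iron=5 silver=10
After 4 (gather 3 ivory): iron=5 ivory=3 silver=10
After 5 (gather 2 rubber): iron=5 ivory=3 rubber=2 silver=10
After 6 (gather 6 silver): iron=5 ivory=3 rubber=2 silver=16
After 7 (gather 3 flax): flax=3 iron=5 ivory=3 rubber=2 silver=16
After 8 (gather 9 rubber): flax=3 iron=5 ivory=3 rubber=11 silver=16
After 9 (craft bellows): bellows=1 flax=3 iron=3 ivory=3 rubber=11 silver=14
After 10 (craft bellows): bellows=2 flax=3 iron=1 ivory=3 rubber=11 silver=12
After 11 (craft window): bellows=2 flax=3 iron=1 ivory=1 rubber=10 silver=12 window=2
After 12 (gather 11 flax): bellows=2 flax=14 iron=1 ivory=1 rubber=10 silver=12 window=2
After 13 (consume 1 ivory): bellows=2 flax=14 iron=1 rubber=10 silver=12 window=2
After 14 (gather 9 rubber): bellows=2 flax=14 iron=1 rubber=19 silver=12 window=2
After 15 (gather 2 ivory): bellows=2 flax=14 iron=1 ivory=2 rubber=19 silver=12 window=2
After 16 (craft window): bellows=2 flax=14 iron=1 rubber=18 silver=12 window=4
After 17 (craft chain): bellows=2 chain=2 flax=13 iron=1 rubber=18 silver=12 window=1
After 18 (consume 1 iron): bellows=2 chain=2 flax=13 rubber=18 silver=12 window=1
After 19 (gather 6 flax): bellows=2 chain=2 flax=19 rubber=18 silver=12 window=1
After 20 (gather 8 flax): bellows=2 chain=2 flax=27 rubber=18 silver=12 window=1
After 21 (gather 11 iron): bellows=2 chain=2 flax=27 iron=11 rubber=18 silver=12 window=1
After 22 (consume 1 rubber): bellows=2 chain=2 flax=27 iron=11 rubber=17 silver=12 window=1
After 23 (gather 12 iron): bellows=2 chain=2 flax=27 iron=23 rubber=17 silver=12 window=1
After 24 (craft bellows): bellows=3 chain=2 flax=27 iron=21 rubber=17 silver=10 window=1
After 25 (gather 5 flax): bellows=3 chain=2 flax=32 iron=21 rubber=17 silver=10 window=1

Answer: bellows=3 chain=2 flax=32 iron=21 rubber=17 silver=10 window=1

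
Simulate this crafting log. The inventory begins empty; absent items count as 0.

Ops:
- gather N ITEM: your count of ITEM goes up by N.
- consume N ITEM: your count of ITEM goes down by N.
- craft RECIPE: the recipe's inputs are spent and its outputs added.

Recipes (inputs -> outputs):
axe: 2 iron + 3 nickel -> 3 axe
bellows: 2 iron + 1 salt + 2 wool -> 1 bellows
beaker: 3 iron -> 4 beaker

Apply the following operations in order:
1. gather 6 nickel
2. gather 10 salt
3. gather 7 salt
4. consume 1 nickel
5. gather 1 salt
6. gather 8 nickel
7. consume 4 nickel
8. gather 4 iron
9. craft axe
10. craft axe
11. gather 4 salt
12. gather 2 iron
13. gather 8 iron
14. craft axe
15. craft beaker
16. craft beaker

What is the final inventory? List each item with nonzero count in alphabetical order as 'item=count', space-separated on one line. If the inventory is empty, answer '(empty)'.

After 1 (gather 6 nickel): nickel=6
After 2 (gather 10 salt): nickel=6 salt=10
After 3 (gather 7 salt): nickel=6 salt=17
After 4 (consume 1 nickel): nickel=5 salt=17
After 5 (gather 1 salt): nickel=5 salt=18
After 6 (gather 8 nickel): nickel=13 salt=18
After 7 (consume 4 nickel): nickel=9 salt=18
After 8 (gather 4 iron): iron=4 nickel=9 salt=18
After 9 (craft axe): axe=3 iron=2 nickel=6 salt=18
After 10 (craft axe): axe=6 nickel=3 salt=18
After 11 (gather 4 salt): axe=6 nickel=3 salt=22
After 12 (gather 2 iron): axe=6 iron=2 nickel=3 salt=22
After 13 (gather 8 iron): axe=6 iron=10 nickel=3 salt=22
After 14 (craft axe): axe=9 iron=8 salt=22
After 15 (craft beaker): axe=9 beaker=4 iron=5 salt=22
After 16 (craft beaker): axe=9 beaker=8 iron=2 salt=22

Answer: axe=9 beaker=8 iron=2 salt=22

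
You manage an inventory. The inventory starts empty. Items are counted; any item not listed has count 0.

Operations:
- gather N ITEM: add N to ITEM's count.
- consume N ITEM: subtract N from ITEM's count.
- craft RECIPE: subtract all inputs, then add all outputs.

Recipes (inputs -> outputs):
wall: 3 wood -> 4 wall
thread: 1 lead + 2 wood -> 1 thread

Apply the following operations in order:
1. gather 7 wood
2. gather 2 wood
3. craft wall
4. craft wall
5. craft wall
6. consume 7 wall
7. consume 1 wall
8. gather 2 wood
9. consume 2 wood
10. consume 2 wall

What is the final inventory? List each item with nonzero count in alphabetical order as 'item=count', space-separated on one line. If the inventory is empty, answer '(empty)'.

Answer: wall=2

Derivation:
After 1 (gather 7 wood): wood=7
After 2 (gather 2 wood): wood=9
After 3 (craft wall): wall=4 wood=6
After 4 (craft wall): wall=8 wood=3
After 5 (craft wall): wall=12
After 6 (consume 7 wall): wall=5
After 7 (consume 1 wall): wall=4
After 8 (gather 2 wood): wall=4 wood=2
After 9 (consume 2 wood): wall=4
After 10 (consume 2 wall): wall=2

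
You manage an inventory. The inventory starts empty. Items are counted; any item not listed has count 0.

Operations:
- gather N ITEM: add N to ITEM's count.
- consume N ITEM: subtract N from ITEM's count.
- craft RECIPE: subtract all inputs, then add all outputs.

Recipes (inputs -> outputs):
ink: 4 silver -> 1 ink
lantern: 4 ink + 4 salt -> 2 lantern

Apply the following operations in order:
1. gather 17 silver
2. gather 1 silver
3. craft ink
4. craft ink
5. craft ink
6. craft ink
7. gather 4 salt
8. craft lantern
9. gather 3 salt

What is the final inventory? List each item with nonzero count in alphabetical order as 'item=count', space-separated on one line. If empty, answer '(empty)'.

Answer: lantern=2 salt=3 silver=2

Derivation:
After 1 (gather 17 silver): silver=17
After 2 (gather 1 silver): silver=18
After 3 (craft ink): ink=1 silver=14
After 4 (craft ink): ink=2 silver=10
After 5 (craft ink): ink=3 silver=6
After 6 (craft ink): ink=4 silver=2
After 7 (gather 4 salt): ink=4 salt=4 silver=2
After 8 (craft lantern): lantern=2 silver=2
After 9 (gather 3 salt): lantern=2 salt=3 silver=2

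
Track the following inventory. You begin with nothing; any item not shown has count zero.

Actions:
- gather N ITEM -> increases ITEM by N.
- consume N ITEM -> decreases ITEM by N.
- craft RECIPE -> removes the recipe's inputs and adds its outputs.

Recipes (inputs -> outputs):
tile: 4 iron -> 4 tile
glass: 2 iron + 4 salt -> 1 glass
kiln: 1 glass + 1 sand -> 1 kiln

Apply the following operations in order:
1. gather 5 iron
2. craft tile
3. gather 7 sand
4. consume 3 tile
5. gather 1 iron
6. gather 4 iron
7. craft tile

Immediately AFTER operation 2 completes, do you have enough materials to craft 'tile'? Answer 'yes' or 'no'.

After 1 (gather 5 iron): iron=5
After 2 (craft tile): iron=1 tile=4

Answer: no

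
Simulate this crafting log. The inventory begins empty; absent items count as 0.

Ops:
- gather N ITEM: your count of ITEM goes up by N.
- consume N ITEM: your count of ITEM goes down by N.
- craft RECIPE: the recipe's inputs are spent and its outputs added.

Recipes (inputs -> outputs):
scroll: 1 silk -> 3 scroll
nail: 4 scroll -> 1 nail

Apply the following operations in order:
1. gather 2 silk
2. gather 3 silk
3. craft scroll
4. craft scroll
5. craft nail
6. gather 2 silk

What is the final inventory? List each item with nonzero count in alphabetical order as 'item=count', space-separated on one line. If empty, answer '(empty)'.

After 1 (gather 2 silk): silk=2
After 2 (gather 3 silk): silk=5
After 3 (craft scroll): scroll=3 silk=4
After 4 (craft scroll): scroll=6 silk=3
After 5 (craft nail): nail=1 scroll=2 silk=3
After 6 (gather 2 silk): nail=1 scroll=2 silk=5

Answer: nail=1 scroll=2 silk=5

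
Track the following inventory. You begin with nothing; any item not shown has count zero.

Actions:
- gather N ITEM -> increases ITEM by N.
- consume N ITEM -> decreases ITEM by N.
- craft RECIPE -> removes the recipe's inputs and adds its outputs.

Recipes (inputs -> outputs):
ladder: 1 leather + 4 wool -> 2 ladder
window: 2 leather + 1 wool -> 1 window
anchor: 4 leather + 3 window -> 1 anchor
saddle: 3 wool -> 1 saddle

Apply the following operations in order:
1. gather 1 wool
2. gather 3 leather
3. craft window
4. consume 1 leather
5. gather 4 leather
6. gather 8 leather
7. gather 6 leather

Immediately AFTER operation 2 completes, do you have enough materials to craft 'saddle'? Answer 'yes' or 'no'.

After 1 (gather 1 wool): wool=1
After 2 (gather 3 leather): leather=3 wool=1

Answer: no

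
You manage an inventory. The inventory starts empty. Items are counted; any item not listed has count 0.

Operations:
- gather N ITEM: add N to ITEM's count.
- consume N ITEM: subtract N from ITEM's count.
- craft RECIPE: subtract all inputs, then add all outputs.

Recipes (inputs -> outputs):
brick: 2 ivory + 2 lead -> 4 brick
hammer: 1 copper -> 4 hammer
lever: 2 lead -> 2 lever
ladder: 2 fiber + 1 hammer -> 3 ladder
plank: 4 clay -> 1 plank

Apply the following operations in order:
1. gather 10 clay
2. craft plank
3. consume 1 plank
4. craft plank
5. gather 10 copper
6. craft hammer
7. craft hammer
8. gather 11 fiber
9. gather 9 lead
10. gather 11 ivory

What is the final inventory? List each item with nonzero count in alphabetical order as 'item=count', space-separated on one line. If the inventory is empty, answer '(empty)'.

Answer: clay=2 copper=8 fiber=11 hammer=8 ivory=11 lead=9 plank=1

Derivation:
After 1 (gather 10 clay): clay=10
After 2 (craft plank): clay=6 plank=1
After 3 (consume 1 plank): clay=6
After 4 (craft plank): clay=2 plank=1
After 5 (gather 10 copper): clay=2 copper=10 plank=1
After 6 (craft hammer): clay=2 copper=9 hammer=4 plank=1
After 7 (craft hammer): clay=2 copper=8 hammer=8 plank=1
After 8 (gather 11 fiber): clay=2 copper=8 fiber=11 hammer=8 plank=1
After 9 (gather 9 lead): clay=2 copper=8 fiber=11 hammer=8 lead=9 plank=1
After 10 (gather 11 ivory): clay=2 copper=8 fiber=11 hammer=8 ivory=11 lead=9 plank=1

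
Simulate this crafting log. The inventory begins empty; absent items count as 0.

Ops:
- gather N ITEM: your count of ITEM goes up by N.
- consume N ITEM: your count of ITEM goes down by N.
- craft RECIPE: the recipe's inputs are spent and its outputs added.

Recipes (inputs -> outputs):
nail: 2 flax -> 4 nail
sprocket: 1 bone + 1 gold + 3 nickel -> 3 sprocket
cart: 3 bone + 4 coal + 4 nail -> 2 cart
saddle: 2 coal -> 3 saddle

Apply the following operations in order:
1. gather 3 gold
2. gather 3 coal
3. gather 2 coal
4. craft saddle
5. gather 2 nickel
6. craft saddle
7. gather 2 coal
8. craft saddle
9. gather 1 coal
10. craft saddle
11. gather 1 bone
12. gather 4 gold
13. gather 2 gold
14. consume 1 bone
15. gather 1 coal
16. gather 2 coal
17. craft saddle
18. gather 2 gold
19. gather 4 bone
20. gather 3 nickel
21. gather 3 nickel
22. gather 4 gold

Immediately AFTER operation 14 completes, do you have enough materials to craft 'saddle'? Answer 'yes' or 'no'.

Answer: no

Derivation:
After 1 (gather 3 gold): gold=3
After 2 (gather 3 coal): coal=3 gold=3
After 3 (gather 2 coal): coal=5 gold=3
After 4 (craft saddle): coal=3 gold=3 saddle=3
After 5 (gather 2 nickel): coal=3 gold=3 nickel=2 saddle=3
After 6 (craft saddle): coal=1 gold=3 nickel=2 saddle=6
After 7 (gather 2 coal): coal=3 gold=3 nickel=2 saddle=6
After 8 (craft saddle): coal=1 gold=3 nickel=2 saddle=9
After 9 (gather 1 coal): coal=2 gold=3 nickel=2 saddle=9
After 10 (craft saddle): gold=3 nickel=2 saddle=12
After 11 (gather 1 bone): bone=1 gold=3 nickel=2 saddle=12
After 12 (gather 4 gold): bone=1 gold=7 nickel=2 saddle=12
After 13 (gather 2 gold): bone=1 gold=9 nickel=2 saddle=12
After 14 (consume 1 bone): gold=9 nickel=2 saddle=12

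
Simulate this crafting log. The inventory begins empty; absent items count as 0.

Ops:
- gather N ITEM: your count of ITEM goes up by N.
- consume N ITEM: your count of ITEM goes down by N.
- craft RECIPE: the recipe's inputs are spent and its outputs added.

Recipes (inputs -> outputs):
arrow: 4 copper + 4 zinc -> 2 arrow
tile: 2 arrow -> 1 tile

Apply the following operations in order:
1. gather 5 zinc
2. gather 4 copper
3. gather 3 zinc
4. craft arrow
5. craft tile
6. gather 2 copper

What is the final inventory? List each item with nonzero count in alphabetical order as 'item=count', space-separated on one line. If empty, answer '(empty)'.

After 1 (gather 5 zinc): zinc=5
After 2 (gather 4 copper): copper=4 zinc=5
After 3 (gather 3 zinc): copper=4 zinc=8
After 4 (craft arrow): arrow=2 zinc=4
After 5 (craft tile): tile=1 zinc=4
After 6 (gather 2 copper): copper=2 tile=1 zinc=4

Answer: copper=2 tile=1 zinc=4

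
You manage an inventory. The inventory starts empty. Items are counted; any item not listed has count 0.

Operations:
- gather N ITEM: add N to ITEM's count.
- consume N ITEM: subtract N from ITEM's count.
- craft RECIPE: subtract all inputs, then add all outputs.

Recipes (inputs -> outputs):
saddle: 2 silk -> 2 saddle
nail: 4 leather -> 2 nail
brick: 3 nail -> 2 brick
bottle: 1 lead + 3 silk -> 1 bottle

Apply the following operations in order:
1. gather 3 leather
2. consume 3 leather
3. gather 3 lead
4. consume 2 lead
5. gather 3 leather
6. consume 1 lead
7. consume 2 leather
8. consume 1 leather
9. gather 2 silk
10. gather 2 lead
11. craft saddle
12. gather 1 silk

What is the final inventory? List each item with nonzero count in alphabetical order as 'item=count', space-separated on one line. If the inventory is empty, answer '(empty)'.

After 1 (gather 3 leather): leather=3
After 2 (consume 3 leather): (empty)
After 3 (gather 3 lead): lead=3
After 4 (consume 2 lead): lead=1
After 5 (gather 3 leather): lead=1 leather=3
After 6 (consume 1 lead): leather=3
After 7 (consume 2 leather): leather=1
After 8 (consume 1 leather): (empty)
After 9 (gather 2 silk): silk=2
After 10 (gather 2 lead): lead=2 silk=2
After 11 (craft saddle): lead=2 saddle=2
After 12 (gather 1 silk): lead=2 saddle=2 silk=1

Answer: lead=2 saddle=2 silk=1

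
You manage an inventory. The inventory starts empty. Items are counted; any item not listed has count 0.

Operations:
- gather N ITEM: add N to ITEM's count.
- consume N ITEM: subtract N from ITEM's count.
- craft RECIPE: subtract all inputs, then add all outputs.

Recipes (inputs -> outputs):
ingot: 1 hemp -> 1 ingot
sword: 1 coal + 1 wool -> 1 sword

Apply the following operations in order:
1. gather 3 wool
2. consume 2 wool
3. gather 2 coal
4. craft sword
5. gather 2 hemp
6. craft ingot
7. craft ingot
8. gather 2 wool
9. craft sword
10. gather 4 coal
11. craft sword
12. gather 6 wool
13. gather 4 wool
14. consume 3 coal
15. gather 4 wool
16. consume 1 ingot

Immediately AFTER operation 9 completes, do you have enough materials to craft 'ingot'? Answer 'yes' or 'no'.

Answer: no

Derivation:
After 1 (gather 3 wool): wool=3
After 2 (consume 2 wool): wool=1
After 3 (gather 2 coal): coal=2 wool=1
After 4 (craft sword): coal=1 sword=1
After 5 (gather 2 hemp): coal=1 hemp=2 sword=1
After 6 (craft ingot): coal=1 hemp=1 ingot=1 sword=1
After 7 (craft ingot): coal=1 ingot=2 sword=1
After 8 (gather 2 wool): coal=1 ingot=2 sword=1 wool=2
After 9 (craft sword): ingot=2 sword=2 wool=1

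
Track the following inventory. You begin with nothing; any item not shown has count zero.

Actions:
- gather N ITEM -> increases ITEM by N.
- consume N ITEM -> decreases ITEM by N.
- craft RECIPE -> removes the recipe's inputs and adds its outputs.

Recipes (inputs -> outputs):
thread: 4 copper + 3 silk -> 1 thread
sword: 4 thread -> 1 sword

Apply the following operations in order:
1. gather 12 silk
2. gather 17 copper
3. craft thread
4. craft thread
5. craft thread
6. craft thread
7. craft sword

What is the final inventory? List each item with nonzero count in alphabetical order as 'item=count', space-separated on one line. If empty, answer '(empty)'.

Answer: copper=1 sword=1

Derivation:
After 1 (gather 12 silk): silk=12
After 2 (gather 17 copper): copper=17 silk=12
After 3 (craft thread): copper=13 silk=9 thread=1
After 4 (craft thread): copper=9 silk=6 thread=2
After 5 (craft thread): copper=5 silk=3 thread=3
After 6 (craft thread): copper=1 thread=4
After 7 (craft sword): copper=1 sword=1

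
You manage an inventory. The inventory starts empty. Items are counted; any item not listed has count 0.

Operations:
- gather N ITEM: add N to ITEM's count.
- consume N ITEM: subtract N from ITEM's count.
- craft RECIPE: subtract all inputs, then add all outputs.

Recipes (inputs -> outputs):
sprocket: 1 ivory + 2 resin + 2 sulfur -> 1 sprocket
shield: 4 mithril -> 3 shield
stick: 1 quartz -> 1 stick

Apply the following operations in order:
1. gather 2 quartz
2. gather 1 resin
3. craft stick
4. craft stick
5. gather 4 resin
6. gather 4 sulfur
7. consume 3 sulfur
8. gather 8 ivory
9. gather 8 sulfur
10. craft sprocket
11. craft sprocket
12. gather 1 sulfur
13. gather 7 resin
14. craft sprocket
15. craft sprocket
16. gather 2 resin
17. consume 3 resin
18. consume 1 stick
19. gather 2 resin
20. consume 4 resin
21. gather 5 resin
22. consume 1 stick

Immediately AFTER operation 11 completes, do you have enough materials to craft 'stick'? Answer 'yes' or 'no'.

After 1 (gather 2 quartz): quartz=2
After 2 (gather 1 resin): quartz=2 resin=1
After 3 (craft stick): quartz=1 resin=1 stick=1
After 4 (craft stick): resin=1 stick=2
After 5 (gather 4 resin): resin=5 stick=2
After 6 (gather 4 sulfur): resin=5 stick=2 sulfur=4
After 7 (consume 3 sulfur): resin=5 stick=2 sulfur=1
After 8 (gather 8 ivory): ivory=8 resin=5 stick=2 sulfur=1
After 9 (gather 8 sulfur): ivory=8 resin=5 stick=2 sulfur=9
After 10 (craft sprocket): ivory=7 resin=3 sprocket=1 stick=2 sulfur=7
After 11 (craft sprocket): ivory=6 resin=1 sprocket=2 stick=2 sulfur=5

Answer: no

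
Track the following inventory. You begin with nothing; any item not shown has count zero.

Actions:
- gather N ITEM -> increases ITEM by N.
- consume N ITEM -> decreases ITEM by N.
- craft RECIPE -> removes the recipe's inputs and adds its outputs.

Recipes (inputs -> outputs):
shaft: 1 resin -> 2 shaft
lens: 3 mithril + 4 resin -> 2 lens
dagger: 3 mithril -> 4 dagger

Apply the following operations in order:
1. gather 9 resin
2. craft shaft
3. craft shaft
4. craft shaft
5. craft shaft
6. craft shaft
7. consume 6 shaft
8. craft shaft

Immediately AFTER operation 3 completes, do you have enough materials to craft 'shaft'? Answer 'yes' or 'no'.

After 1 (gather 9 resin): resin=9
After 2 (craft shaft): resin=8 shaft=2
After 3 (craft shaft): resin=7 shaft=4

Answer: yes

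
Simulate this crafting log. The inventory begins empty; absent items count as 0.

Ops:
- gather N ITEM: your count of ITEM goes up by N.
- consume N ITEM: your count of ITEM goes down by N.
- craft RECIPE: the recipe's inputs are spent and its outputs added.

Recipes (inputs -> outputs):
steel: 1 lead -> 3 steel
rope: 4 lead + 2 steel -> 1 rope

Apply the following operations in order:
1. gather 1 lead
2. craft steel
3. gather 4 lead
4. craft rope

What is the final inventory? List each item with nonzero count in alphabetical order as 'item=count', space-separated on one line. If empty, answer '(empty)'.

After 1 (gather 1 lead): lead=1
After 2 (craft steel): steel=3
After 3 (gather 4 lead): lead=4 steel=3
After 4 (craft rope): rope=1 steel=1

Answer: rope=1 steel=1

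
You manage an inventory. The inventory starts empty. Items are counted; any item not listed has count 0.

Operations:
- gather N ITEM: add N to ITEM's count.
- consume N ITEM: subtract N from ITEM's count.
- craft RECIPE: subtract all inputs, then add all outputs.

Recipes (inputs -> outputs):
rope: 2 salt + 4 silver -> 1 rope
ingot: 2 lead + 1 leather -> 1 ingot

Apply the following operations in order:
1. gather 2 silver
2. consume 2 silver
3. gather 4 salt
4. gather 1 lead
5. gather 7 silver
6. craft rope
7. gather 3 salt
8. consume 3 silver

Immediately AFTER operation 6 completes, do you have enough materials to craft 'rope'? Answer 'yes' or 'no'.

Answer: no

Derivation:
After 1 (gather 2 silver): silver=2
After 2 (consume 2 silver): (empty)
After 3 (gather 4 salt): salt=4
After 4 (gather 1 lead): lead=1 salt=4
After 5 (gather 7 silver): lead=1 salt=4 silver=7
After 6 (craft rope): lead=1 rope=1 salt=2 silver=3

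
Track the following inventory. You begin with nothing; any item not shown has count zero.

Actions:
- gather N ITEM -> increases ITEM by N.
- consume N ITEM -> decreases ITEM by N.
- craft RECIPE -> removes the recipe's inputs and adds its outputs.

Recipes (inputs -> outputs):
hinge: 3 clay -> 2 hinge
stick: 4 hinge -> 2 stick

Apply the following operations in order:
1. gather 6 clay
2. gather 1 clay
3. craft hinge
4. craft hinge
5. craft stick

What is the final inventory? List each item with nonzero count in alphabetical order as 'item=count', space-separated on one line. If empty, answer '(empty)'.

After 1 (gather 6 clay): clay=6
After 2 (gather 1 clay): clay=7
After 3 (craft hinge): clay=4 hinge=2
After 4 (craft hinge): clay=1 hinge=4
After 5 (craft stick): clay=1 stick=2

Answer: clay=1 stick=2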